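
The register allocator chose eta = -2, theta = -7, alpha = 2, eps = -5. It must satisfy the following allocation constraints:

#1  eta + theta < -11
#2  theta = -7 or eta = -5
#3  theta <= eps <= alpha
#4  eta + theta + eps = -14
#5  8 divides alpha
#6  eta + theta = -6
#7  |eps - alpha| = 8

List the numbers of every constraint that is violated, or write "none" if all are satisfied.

#1 eta + theta = -2 + (-7) = -9; -9 ≥ -11, bound -11 not met — does not hold.
#2 theta = -7 = -7 (first disjunct) — holds.
#3 values -7 <= -5 <= 2 — holds.
#4 eta + theta + eps = -2 + (-7) + (-5) = -14 — holds.
#5 2 = 8*0 + 2, so 8 does not divide 2 — does not hold.
#6 eta + theta = -2 + (-7) = -9, not -6 — does not hold.
#7 |-5 - 2| = 7, not 8 — does not hold.

Constraints 1, 5, 6, and 7 do not hold.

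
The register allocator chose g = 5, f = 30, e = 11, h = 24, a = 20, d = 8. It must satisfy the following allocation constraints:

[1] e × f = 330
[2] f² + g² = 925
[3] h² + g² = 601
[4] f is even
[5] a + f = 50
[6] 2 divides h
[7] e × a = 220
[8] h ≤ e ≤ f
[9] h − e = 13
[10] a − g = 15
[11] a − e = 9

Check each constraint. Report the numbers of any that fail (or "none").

Constraint 8 is violated.

[1] e × f = 11 × 30 = 330 — satisfied.
[2] f² + g² = 30² + 5² = 900 + 25 = 925 — satisfied.
[3] h² + g² = 24² + 5² = 576 + 25 = 601 — satisfied.
[4] f = 30 is even — satisfied.
[5] a + f = 20 + 30 = 50 — satisfied.
[6] 24 / 2 = 12, so 2 divides 24 — satisfied.
[7] e × a = 11 × 20 = 220 — satisfied.
[8] values 24, 11, 30; h = 24 is not ≤ e = 11 — violated.
[9] h − e = 24 − 11 = 13 — satisfied.
[10] a − g = 20 − 5 = 15 — satisfied.
[11] a − e = 20 − 11 = 9 — satisfied.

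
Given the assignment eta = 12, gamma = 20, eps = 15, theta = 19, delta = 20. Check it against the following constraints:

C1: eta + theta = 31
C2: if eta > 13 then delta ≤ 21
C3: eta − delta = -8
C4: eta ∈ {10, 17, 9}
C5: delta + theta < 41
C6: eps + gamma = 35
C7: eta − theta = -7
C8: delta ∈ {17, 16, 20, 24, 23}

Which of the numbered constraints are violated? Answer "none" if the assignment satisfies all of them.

C1: eta + theta = 12 + 19 = 31 — holds.
C2: eta = 12, not > 13; antecedent false, conditional vacuously true — holds.
C3: eta − delta = 12 − 20 = -8 — holds.
C4: eta = 12 is not in {10, 17, 9} — does not hold.
C5: delta + theta = 20 + 19 = 39; 39 < 41 — holds.
C6: eps + gamma = 15 + 20 = 35 — holds.
C7: eta − theta = 12 − 19 = -7 — holds.
C8: delta = 20 is in {17, 16, 20, 24, 23} — holds.

Violated: 4.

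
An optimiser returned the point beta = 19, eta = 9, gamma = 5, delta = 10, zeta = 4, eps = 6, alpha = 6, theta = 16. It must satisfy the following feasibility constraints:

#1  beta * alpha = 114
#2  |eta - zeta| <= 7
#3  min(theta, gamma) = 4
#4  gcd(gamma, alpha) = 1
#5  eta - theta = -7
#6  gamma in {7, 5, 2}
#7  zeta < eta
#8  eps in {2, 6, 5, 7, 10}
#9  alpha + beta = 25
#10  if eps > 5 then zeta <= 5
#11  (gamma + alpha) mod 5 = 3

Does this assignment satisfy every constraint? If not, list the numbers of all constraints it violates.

Constraints 3, 11 are violated.

#1 beta * alpha = 19 * 6 = 114  ✔
#2 |9 - 4| = 5; 5 ≤ 7  ✔
#3 min(16, 5) = 5, not 4  ✘
#4 gcd(5, 6) = 1  ✔
#5 eta - theta = 9 - 16 = -7  ✔
#6 gamma = 5 is in {7, 5, 2}  ✔
#7 zeta = 4, eta = 9; 4 < 9  ✔
#8 eps = 6 is in {2, 6, 5, 7, 10}  ✔
#9 alpha + beta = 6 + 19 = 25  ✔
#10 eps = 6 > 5, so we need zeta ≤ 5; zeta = 4 ≤ 5  ✔
#11 gamma + alpha = 11; 11 mod 5 = 1, not 3  ✘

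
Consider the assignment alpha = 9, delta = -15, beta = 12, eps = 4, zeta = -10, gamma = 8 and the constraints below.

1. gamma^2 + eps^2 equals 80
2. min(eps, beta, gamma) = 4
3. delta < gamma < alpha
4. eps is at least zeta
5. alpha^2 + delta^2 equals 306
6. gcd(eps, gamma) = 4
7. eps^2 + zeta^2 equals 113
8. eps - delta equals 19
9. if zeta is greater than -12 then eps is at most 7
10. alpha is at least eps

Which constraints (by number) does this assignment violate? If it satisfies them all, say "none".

Violated: 7.

1. gamma^2 + eps^2 = 8^2 + 4^2 = 64 + 16 = 80  holds
2. min(4, 12, 8) = 4  holds
3. values -15 < 8 < 9  holds
4. eps = 4, zeta = -10; 4 ≥ -10  holds
5. alpha^2 + delta^2 = 9^2 + (-15)^2 = 81 + 225 = 306  holds
6. gcd(4, 8) = 4  holds
7. eps^2 + zeta^2 = 4^2 + (-10)^2 = 16 + 100 = 116, not 113  fails
8. eps - delta = 4 - (-15) = 19  holds
9. zeta = -10 > -12, so we need eps ≤ 7; eps = 4 ≤ 7  holds
10. alpha = 9, eps = 4; 9 ≥ 4  holds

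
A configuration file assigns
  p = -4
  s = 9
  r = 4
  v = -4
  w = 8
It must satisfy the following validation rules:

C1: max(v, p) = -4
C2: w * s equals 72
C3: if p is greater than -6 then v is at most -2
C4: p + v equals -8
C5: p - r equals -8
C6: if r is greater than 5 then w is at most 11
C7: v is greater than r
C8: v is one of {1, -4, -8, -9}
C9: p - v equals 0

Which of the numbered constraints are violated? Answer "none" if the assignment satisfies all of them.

C1: max(-4, -4) = -4  OK
C2: w * s = 8 * 9 = 72  OK
C3: p = -4 > -6, so we need v ≤ -2; v = -4 ≤ -2  OK
C4: p + v = -4 + (-4) = -8  OK
C5: p - r = -4 - 4 = -8  OK
C6: r = 4, not > 5; antecedent false, conditional vacuously true  OK
C7: v = -4, r = 4; -4 ≤ 4 (want >)  FAIL
C8: v = -4 is in {1, -4, -8, -9}  OK
C9: p - v = -4 - (-4) = 0  OK

Violated: 7.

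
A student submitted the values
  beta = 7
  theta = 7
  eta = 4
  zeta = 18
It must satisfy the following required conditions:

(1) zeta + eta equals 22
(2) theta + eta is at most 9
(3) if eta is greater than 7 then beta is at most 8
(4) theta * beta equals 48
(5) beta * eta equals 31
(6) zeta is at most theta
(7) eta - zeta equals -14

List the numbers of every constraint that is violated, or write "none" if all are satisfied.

Constraints 2, 4, 5, 6 do not hold.

(1) zeta + eta = 18 + 4 = 22 — holds.
(2) theta + eta = 7 + 4 = 11; 11 > 9, bound 9 not met — does not hold.
(3) eta = 4, not > 7; antecedent false, conditional vacuously true — holds.
(4) theta * beta = 7 * 7 = 49, not 48 — does not hold.
(5) beta * eta = 7 * 4 = 28, not 31 — does not hold.
(6) zeta = 18, theta = 7; 18 > 7 (want ≤) — does not hold.
(7) eta - zeta = 4 - 18 = -14 — holds.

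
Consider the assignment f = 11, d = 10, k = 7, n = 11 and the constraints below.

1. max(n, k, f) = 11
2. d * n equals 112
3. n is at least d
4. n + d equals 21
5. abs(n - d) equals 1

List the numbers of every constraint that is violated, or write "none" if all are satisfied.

1. max(11, 7, 11) = 11 — OK.
2. d * n = 10 * 11 = 110, not 112 — violated.
3. n = 11, d = 10; 11 ≥ 10 — OK.
4. n + d = 11 + 10 = 21 — OK.
5. abs(11 - 10) = 1 — OK.

Constraint 2 is violated.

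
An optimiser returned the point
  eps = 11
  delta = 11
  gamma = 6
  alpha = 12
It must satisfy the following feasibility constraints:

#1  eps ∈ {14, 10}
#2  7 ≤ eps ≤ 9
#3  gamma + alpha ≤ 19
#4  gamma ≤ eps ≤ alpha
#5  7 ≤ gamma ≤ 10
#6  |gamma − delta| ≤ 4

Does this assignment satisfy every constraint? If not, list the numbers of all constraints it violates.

The assignment fails constraints 1, 2, 5, and 6.

#1 eps = 11 is not in {14, 10} — violated.
#2 eps = 11 is outside [7, 9] — violated.
#3 gamma + alpha = 6 + 12 = 18; 18 ≤ 19 — OK.
#4 values 6 ≤ 11 ≤ 12 — OK.
#5 gamma = 6 is outside [7, 10] — violated.
#6 |6 − 11| = 5; 5 > 4, exceeds bound 4 — violated.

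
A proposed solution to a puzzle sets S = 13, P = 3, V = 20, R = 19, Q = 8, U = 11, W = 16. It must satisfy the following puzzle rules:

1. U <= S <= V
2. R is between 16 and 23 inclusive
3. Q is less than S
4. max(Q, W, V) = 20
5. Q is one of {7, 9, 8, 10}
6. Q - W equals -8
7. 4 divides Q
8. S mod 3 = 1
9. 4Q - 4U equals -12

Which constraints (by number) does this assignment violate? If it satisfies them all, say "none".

All constraints are satisfied.

1. values 11 <= 13 <= 20 — holds.
2. R = 19 lies in [16, 23] — holds.
3. Q = 8, S = 13; 8 < 13 — holds.
4. max(8, 16, 20) = 20 — holds.
5. Q = 8 is in {7, 9, 8, 10} — holds.
6. Q - W = 8 - 16 = -8 — holds.
7. 8 / 4 = 2, so 4 divides 8 — holds.
8. 13 mod 3 = 1 — holds.
9. 4Q - 4U = 4(8) - 4(11) = -12 — holds.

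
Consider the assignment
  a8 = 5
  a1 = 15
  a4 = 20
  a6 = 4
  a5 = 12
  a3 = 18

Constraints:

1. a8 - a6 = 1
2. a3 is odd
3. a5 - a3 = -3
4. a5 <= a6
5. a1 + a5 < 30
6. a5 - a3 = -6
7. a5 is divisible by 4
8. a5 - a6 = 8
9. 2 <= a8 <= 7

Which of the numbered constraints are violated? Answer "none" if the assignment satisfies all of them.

1. a8 - a6 = 5 - 4 = 1  ✓
2. a3 = 18 is even  ✗
3. a5 - a3 = 12 - 18 = -6, not -3  ✗
4. a5 = 12, a6 = 4; 12 > 4 (want ≤)  ✗
5. a1 + a5 = 15 + 12 = 27; 27 < 30  ✓
6. a5 - a3 = 12 - 18 = -6  ✓
7. 12 / 4 = 3, so 4 divides 12  ✓
8. a5 - a6 = 12 - 4 = 8  ✓
9. a8 = 5 lies in [2, 7]  ✓

No — constraints 2, 3, and 4 are not satisfied.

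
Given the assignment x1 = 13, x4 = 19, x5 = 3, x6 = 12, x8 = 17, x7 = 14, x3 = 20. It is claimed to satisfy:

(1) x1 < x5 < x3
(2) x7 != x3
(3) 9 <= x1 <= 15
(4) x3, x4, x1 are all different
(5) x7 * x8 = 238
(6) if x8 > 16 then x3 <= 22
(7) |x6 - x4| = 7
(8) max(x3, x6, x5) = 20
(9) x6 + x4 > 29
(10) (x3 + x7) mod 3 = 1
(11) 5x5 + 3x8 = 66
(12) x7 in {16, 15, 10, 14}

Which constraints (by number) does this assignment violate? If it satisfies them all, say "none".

(1) values 13, 3, 20; x1 = 13 is not < x5 = 3  ✗
(2) x7 = 14, x3 = 20; distinct  ✓
(3) x1 = 13 lies in [9, 15]  ✓
(4) values 20, 19, 13 are pairwise distinct  ✓
(5) x7 * x8 = 14 * 17 = 238  ✓
(6) x8 = 17 > 16, so we need x3 ≤ 22; x3 = 20 ≤ 22  ✓
(7) |12 - 19| = 7  ✓
(8) max(20, 12, 3) = 20  ✓
(9) x6 + x4 = 12 + 19 = 31; 31 > 29  ✓
(10) x3 + x7 = 34; 34 mod 3 = 1  ✓
(11) 5x5 + 3x8 = 5(3) + 3(17) = 66  ✓
(12) x7 = 14 is in {16, 15, 10, 14}  ✓

Violated: 1.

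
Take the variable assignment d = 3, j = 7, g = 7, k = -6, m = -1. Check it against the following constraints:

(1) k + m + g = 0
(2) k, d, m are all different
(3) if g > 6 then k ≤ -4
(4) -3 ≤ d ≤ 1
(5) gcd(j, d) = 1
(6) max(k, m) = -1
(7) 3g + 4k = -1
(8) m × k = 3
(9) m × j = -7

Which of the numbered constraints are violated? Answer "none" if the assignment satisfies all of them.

Violated: 4, 7, 8.

(1) k + m + g = -6 + (-1) + 7 = 0  OK
(2) values -6, 3, -1 are pairwise distinct  OK
(3) g = 7 > 6, so we need k ≤ -4; k = -6 ≤ -4  OK
(4) d = 3 is outside [-3, 1]  FAIL
(5) gcd(7, 3) = 1  OK
(6) max(-6, -1) = -1  OK
(7) 3g + 4k = 3(7) + 4(-6) = -3, not -1  FAIL
(8) m × k = -1 × (-6) = 6, not 3  FAIL
(9) m × j = -1 × 7 = -7  OK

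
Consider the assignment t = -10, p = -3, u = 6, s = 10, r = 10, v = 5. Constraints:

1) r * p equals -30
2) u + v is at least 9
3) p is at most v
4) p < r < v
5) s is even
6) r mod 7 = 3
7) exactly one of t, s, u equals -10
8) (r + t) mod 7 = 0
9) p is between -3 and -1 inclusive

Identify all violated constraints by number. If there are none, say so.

Violated: 4.

1) r * p = 10 * (-3) = -30  holds
2) u + v = 6 + 5 = 11; 11 ≥ 9  holds
3) p = -3, v = 5; -3 ≤ 5  holds
4) values -3, 10, 5; r = 10 is not < v = 5  fails
5) s = 10 is even  holds
6) 10 mod 7 = 3  holds
7) t=-10, s=10, u=6; 1 of them equals -10  holds
8) r + t = 0; 0 mod 7 = 0  holds
9) p = -3 lies in [-3, -1]  holds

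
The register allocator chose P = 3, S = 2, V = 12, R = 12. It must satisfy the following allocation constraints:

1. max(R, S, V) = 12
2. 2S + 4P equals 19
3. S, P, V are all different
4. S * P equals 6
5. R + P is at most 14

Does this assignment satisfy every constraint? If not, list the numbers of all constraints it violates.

1. max(12, 2, 12) = 12  ✔
2. 2S + 4P = 2(2) + 4(3) = 16, not 19  ✘
3. values 2, 3, 12 are pairwise distinct  ✔
4. S * P = 2 * 3 = 6  ✔
5. R + P = 12 + 3 = 15; 15 > 14, bound 14 not met  ✘

Violated: 2 and 5.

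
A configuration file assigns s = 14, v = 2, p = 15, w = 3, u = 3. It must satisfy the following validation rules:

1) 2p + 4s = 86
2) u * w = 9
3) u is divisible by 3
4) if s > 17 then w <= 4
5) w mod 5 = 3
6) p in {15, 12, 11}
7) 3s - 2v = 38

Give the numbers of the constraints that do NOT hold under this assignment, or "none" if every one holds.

1) 2p + 4s = 2(15) + 4(14) = 86  OK
2) u * w = 3 * 3 = 9  OK
3) 3 / 3 = 1, so 3 divides 3  OK
4) s = 14, not > 17; antecedent false, conditional vacuously true  OK
5) 3 mod 5 = 3  OK
6) p = 15 is in {15, 12, 11}  OK
7) 3s - 2v = 3(14) - 2(2) = 38  OK

All constraints are satisfied.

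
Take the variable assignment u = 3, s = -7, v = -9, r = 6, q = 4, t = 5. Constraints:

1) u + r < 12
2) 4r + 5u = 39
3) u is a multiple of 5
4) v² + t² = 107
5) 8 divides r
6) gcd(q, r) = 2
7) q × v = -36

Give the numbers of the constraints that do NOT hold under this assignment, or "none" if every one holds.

1) u + r = 3 + 6 = 9; 9 < 12  holds
2) 4r + 5u = 4(6) + 5(3) = 39  holds
3) 3 = 5×0 + 3, so 5 does not divide 3  fails
4) v² + t² = (-9)² + 5² = 81 + 25 = 106, not 107  fails
5) 6 = 8×0 + 6, so 8 does not divide 6  fails
6) gcd(4, 6) = 2  holds
7) q × v = 4 × (-9) = -36  holds

No — constraints 3, 4, and 5 are not satisfied.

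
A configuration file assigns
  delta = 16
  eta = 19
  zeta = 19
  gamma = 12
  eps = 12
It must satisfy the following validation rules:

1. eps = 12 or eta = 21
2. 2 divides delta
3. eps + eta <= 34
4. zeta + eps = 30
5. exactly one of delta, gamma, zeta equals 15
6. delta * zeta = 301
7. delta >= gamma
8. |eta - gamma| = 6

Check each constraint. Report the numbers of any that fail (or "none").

No — constraints 4, 5, 6, and 8 are not satisfied.

1. eps = 12 = 12 (first disjunct) — OK.
2. 16 / 2 = 8, so 2 divides 16 — OK.
3. eps + eta = 12 + 19 = 31; 31 ≤ 34 — OK.
4. zeta + eps = 19 + 12 = 31, not 30 — violated.
5. delta=16, gamma=12, zeta=19; 0 of them equal 15, not exactly one — violated.
6. delta * zeta = 16 * 19 = 304, not 301 — violated.
7. delta = 16, gamma = 12; 16 ≥ 12 — OK.
8. |19 - 12| = 7, not 6 — violated.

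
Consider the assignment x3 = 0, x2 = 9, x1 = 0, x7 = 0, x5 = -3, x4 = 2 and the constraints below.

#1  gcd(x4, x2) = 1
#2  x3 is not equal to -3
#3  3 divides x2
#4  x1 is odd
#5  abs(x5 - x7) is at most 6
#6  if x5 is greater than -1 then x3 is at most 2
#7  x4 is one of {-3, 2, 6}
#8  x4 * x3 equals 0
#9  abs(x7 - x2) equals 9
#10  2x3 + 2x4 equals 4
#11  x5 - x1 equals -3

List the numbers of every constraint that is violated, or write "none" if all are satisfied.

Constraint 4 is violated.

#1 gcd(2, 9) = 1 — holds.
#2 x3 = 0, and 0 ≠ -3 — holds.
#3 9 / 3 = 3, so 3 divides 9 — holds.
#4 x1 = 0 is even — does not hold.
#5 abs(-3 - 0) = 3; 3 ≤ 6 — holds.
#6 x5 = -3, not > -1; antecedent false, conditional vacuously true — holds.
#7 x4 = 2 is in {-3, 2, 6} — holds.
#8 x4 * x3 = 2 * 0 = 0 — holds.
#9 abs(0 - 9) = 9 — holds.
#10 2x3 + 2x4 = 2(0) + 2(2) = 4 — holds.
#11 x5 - x1 = -3 - 0 = -3 — holds.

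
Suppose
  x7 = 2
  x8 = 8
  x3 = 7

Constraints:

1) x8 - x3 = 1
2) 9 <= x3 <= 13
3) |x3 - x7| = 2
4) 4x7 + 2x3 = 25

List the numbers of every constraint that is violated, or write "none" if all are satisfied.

1) x8 - x3 = 8 - 7 = 1 — holds.
2) x3 = 7 is outside [9, 13] — does not hold.
3) |7 - 2| = 5, not 2 — does not hold.
4) 4x7 + 2x3 = 4(2) + 2(7) = 22, not 25 — does not hold.

The assignment fails constraints 2, 3, and 4.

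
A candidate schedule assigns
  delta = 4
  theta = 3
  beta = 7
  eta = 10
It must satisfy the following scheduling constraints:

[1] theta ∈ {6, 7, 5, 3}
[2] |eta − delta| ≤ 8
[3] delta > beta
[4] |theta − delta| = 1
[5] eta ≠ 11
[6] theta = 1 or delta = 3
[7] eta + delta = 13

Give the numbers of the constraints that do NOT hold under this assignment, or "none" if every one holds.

[1] theta = 3 is in {6, 7, 5, 3}  true
[2] |10 − 4| = 6; 6 ≤ 8  true
[3] delta = 4, beta = 7; 4 ≤ 7 (want >)  false
[4] |3 − 4| = 1  true
[5] eta = 10, and 10 ≠ 11  true
[6] theta = 3 ≠ 1 and delta = 4 ≠ 3; both disjuncts false  false
[7] eta + delta = 10 + 4 = 14, not 13  false

Constraints 3, 6, and 7 are violated.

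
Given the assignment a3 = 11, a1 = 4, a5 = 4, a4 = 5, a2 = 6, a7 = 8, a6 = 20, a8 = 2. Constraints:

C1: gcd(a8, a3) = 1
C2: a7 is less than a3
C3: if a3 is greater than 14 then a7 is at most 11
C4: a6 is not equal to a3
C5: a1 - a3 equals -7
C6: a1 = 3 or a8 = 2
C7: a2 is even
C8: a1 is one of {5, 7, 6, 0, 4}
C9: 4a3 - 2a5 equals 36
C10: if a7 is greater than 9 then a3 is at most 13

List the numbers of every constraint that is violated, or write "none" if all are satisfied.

C1: gcd(2, 11) = 1  yes
C2: a7 = 8, a3 = 11; 8 < 11  yes
C3: a3 = 11, not > 14; antecedent false, conditional vacuously true  yes
C4: a6 = 20, a3 = 11; distinct  yes
C5: a1 - a3 = 4 - 11 = -7  yes
C6: a1 = 4 ≠ 3, but a8 = 2 = 2 (second disjunct)  yes
C7: a2 = 6 is even  yes
C8: a1 = 4 is in {5, 7, 6, 0, 4}  yes
C9: 4a3 - 2a5 = 4(11) - 2(4) = 36  yes
C10: a7 = 8, not > 9; antecedent false, conditional vacuously true  yes

Yes — all constraints hold.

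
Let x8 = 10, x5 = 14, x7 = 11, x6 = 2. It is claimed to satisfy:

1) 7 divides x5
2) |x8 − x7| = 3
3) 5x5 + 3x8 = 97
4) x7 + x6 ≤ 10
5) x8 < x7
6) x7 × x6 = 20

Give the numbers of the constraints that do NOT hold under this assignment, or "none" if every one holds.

1) 14 / 7 = 2, so 7 divides 14  ✔
2) |10 − 11| = 1, not 3  ✘
3) 5x5 + 3x8 = 5(14) + 3(10) = 100, not 97  ✘
4) x7 + x6 = 11 + 2 = 13; 13 > 10, bound 10 not met  ✘
5) x8 = 10, x7 = 11; 10 < 11  ✔
6) x7 × x6 = 11 × 2 = 22, not 20  ✘

Constraints 2, 3, 4, 6 are violated.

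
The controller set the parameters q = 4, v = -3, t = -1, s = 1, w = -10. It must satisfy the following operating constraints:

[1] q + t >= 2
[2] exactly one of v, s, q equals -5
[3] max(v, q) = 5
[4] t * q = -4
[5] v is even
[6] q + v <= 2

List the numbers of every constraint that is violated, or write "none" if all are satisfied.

[1] q + t = 4 + (-1) = 3; 3 ≥ 2 — satisfied.
[2] v=-3, s=1, q=4; 0 of them equal -5, not exactly one — violated.
[3] max(-3, 4) = 4, not 5 — violated.
[4] t * q = -1 * 4 = -4 — satisfied.
[5] v = -3 is odd — violated.
[6] q + v = 4 + (-3) = 1; 1 ≤ 2 — satisfied.

Constraints 2, 3, and 5 do not hold.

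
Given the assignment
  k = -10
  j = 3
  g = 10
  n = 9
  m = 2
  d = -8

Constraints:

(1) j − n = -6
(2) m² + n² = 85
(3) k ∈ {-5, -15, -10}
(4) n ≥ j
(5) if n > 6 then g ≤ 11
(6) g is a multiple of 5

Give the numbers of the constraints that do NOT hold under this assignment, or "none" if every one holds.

Yes — all constraints hold.

(1) j − n = 3 − 9 = -6  yes
(2) m² + n² = 2² + 9² = 4 + 81 = 85  yes
(3) k = -10 is in {-5, -15, -10}  yes
(4) n = 9, j = 3; 9 ≥ 3  yes
(5) n = 9 > 6, so we need g ≤ 11; g = 10 ≤ 11  yes
(6) 10 / 5 = 2, so 5 divides 10  yes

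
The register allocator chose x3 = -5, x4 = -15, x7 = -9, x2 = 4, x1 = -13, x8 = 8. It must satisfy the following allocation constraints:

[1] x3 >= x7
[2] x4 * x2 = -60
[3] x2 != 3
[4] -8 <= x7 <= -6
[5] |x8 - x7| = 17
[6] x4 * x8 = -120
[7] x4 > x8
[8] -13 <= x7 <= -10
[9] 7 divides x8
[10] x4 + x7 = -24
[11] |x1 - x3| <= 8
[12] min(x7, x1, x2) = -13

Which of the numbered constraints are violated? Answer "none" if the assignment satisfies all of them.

[1] x3 = -5, x7 = -9; -5 ≥ -9  OK
[2] x4 * x2 = -15 * 4 = -60  OK
[3] x2 = 4, and 4 ≠ 3  OK
[4] x7 = -9 is outside [-8, -6]  FAIL
[5] |8 - (-9)| = 17  OK
[6] x4 * x8 = -15 * 8 = -120  OK
[7] x4 = -15, x8 = 8; -15 ≤ 8 (want >)  FAIL
[8] x7 = -9 is outside [-13, -10]  FAIL
[9] 8 = 7*1 + 1, so 7 does not divide 8  FAIL
[10] x4 + x7 = -15 + (-9) = -24  OK
[11] |-13 - (-5)| = 8; 8 ≤ 8  OK
[12] min(-9, -13, 4) = -13  OK

Violated: 4, 7, 8, and 9.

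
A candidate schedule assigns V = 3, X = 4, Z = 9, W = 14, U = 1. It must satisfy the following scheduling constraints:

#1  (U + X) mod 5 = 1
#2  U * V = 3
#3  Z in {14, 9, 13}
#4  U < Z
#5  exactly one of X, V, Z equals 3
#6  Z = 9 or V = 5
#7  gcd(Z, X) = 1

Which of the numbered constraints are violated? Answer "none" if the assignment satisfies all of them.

#1 U + X = 5; 5 mod 5 = 0, not 1  false
#2 U * V = 1 * 3 = 3  true
#3 Z = 9 is in {14, 9, 13}  true
#4 U = 1, Z = 9; 1 < 9  true
#5 X=4, V=3, Z=9; 1 of them equals 3  true
#6 Z = 9 = 9 (first disjunct)  true
#7 gcd(9, 4) = 1  true

No — constraint 1 is not satisfied.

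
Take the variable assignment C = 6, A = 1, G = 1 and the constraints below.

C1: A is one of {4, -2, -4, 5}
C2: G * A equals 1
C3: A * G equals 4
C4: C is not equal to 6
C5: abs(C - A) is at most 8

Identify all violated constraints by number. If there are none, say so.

C1: A = 1 is not in {4, -2, -4, 5}  ✘
C2: G * A = 1 * 1 = 1  ✔
C3: A * G = 1 * 1 = 1, not 4  ✘
C4: C = 6, but 6 is required to differ  ✘
C5: abs(6 - 1) = 5; 5 ≤ 8  ✔

No — constraints 1, 3, 4 are not satisfied.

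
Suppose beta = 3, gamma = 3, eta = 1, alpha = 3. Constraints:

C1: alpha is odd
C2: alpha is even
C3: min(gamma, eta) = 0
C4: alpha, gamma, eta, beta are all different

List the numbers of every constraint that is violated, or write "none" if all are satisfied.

C1: alpha = 3 is odd — satisfied.
C2: alpha = 3 is odd — violated.
C3: min(3, 1) = 1, not 0 — violated.
C4: alpha = gamma = 3, not all different — violated.

Violated: 2, 3, 4.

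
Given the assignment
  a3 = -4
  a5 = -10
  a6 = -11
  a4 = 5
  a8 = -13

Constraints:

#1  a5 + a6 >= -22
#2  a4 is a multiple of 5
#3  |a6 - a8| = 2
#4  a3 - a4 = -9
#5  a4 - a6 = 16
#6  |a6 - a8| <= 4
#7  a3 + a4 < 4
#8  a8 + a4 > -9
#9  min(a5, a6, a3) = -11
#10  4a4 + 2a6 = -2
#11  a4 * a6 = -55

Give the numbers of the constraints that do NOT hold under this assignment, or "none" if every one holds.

All constraints are satisfied.

#1 a5 + a6 = -10 + (-11) = -21; -21 ≥ -22 — OK.
#2 5 / 5 = 1, so 5 divides 5 — OK.
#3 |-11 - (-13)| = 2 — OK.
#4 a3 - a4 = -4 - 5 = -9 — OK.
#5 a4 - a6 = 5 - (-11) = 16 — OK.
#6 |-11 - (-13)| = 2; 2 ≤ 4 — OK.
#7 a3 + a4 = -4 + 5 = 1; 1 < 4 — OK.
#8 a8 + a4 = -13 + 5 = -8; -8 > -9 — OK.
#9 min(-10, -11, -4) = -11 — OK.
#10 4a4 + 2a6 = 4(5) + 2(-11) = -2 — OK.
#11 a4 * a6 = 5 * (-11) = -55 — OK.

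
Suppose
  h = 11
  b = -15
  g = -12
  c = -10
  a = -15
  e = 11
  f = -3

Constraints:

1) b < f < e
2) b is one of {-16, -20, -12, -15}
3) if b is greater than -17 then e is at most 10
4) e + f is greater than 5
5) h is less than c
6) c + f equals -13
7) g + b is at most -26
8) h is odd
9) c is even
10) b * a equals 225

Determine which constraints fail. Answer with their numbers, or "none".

Constraints 3, 5 are violated.

1) values -15 < -3 < 11  ✔
2) b = -15 is in {-16, -20, -12, -15}  ✔
3) b = -15 > -17, so we need e ≤ 10; but e = 11 > 10  ✘
4) e + f = 11 + (-3) = 8; 8 > 5  ✔
5) h = 11, c = -10; 11 ≥ -10 (want <)  ✘
6) c + f = -10 + (-3) = -13  ✔
7) g + b = -12 + (-15) = -27; -27 ≤ -26  ✔
8) h = 11 is odd  ✔
9) c = -10 is even  ✔
10) b * a = -15 * (-15) = 225  ✔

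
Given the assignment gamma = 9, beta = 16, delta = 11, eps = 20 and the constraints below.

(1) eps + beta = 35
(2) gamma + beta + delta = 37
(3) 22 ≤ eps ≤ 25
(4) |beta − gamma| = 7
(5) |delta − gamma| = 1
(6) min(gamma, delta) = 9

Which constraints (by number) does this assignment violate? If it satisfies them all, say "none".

(1) eps + beta = 20 + 16 = 36, not 35 — violated.
(2) gamma + beta + delta = 9 + 16 + 11 = 36, not 37 — violated.
(3) eps = 20 is outside [22, 25] — violated.
(4) |16 − 9| = 7 — OK.
(5) |11 − 9| = 2, not 1 — violated.
(6) min(9, 11) = 9 — OK.

No — constraints 1, 2, 3, 5 are not satisfied.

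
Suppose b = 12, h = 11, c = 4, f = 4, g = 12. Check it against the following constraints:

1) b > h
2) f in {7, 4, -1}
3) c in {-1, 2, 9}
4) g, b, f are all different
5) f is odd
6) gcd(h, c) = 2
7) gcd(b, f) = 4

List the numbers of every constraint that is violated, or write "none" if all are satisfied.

No — constraints 3, 4, 5, and 6 are not satisfied.

1) b = 12, h = 11; 12 > 11  yes
2) f = 4 is in {7, 4, -1}  yes
3) c = 4 is not in {-1, 2, 9}  no
4) g = b = 12, not all different  no
5) f = 4 is even  no
6) gcd(11, 4) = 1, not 2  no
7) gcd(12, 4) = 4  yes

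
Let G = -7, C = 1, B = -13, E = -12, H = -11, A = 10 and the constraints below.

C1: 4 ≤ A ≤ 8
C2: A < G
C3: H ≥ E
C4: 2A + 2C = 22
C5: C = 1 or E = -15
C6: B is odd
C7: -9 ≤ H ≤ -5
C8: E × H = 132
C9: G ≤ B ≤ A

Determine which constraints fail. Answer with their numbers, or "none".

No — constraints 1, 2, 7, and 9 are not satisfied.

C1: A = 10 is outside [4, 8]  no
C2: A = 10, G = -7; 10 ≥ -7 (want <)  no
C3: H = -11, E = -12; -11 ≥ -12  yes
C4: 2A + 2C = 2(10) + 2(1) = 22  yes
C5: C = 1 = 1 (first disjunct)  yes
C6: B = -13 is odd  yes
C7: H = -11 is outside [-9, -5]  no
C8: E × H = -12 × (-11) = 132  yes
C9: values -7, -13, 10; G = -7 is not ≤ B = -13  no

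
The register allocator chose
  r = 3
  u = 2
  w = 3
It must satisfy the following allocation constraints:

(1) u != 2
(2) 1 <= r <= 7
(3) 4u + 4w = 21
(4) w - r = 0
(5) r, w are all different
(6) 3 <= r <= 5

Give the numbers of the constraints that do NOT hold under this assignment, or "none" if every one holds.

Violated: 1, 3, and 5.

(1) u = 2, but 2 is required to differ — does not hold.
(2) r = 3 lies in [1, 7] — holds.
(3) 4u + 4w = 4(2) + 4(3) = 20, not 21 — does not hold.
(4) w - r = 3 - 3 = 0 — holds.
(5) r = w = 3, not all different — does not hold.
(6) r = 3 lies in [3, 5] — holds.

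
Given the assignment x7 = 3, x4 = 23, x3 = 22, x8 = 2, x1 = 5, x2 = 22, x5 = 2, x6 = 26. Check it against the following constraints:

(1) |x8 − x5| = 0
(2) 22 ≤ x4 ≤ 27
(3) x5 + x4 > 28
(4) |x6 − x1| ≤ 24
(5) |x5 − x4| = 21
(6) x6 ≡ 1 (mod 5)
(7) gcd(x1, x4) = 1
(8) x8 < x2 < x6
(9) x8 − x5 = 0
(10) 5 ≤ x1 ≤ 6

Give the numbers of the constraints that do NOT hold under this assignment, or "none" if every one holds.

(1) |2 − 2| = 0  holds
(2) x4 = 23 lies in [22, 27]  holds
(3) x5 + x4 = 2 + 23 = 25; 25 ≤ 28, bound 28 not met  fails
(4) |26 − 5| = 21; 21 ≤ 24  holds
(5) |2 − 23| = 21  holds
(6) 26 mod 5 = 1  holds
(7) gcd(5, 23) = 1  holds
(8) values 2 < 22 < 26  holds
(9) x8 − x5 = 2 − 2 = 0  holds
(10) x1 = 5 lies in [5, 6]  holds

Violated: 3.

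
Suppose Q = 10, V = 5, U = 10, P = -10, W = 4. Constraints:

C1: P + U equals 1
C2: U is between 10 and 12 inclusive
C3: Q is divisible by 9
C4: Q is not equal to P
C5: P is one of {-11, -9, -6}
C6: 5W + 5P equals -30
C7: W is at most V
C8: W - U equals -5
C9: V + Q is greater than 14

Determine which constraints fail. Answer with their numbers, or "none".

C1: P + U = -10 + 10 = 0, not 1 — violated.
C2: U = 10 lies in [10, 12] — satisfied.
C3: 10 = 9*1 + 1, so 9 does not divide 10 — violated.
C4: Q = 10, P = -10; distinct — satisfied.
C5: P = -10 is not in {-11, -9, -6} — violated.
C6: 5W + 5P = 5(4) + 5(-10) = -30 — satisfied.
C7: W = 4, V = 5; 4 ≤ 5 — satisfied.
C8: W - U = 4 - 10 = -6, not -5 — violated.
C9: V + Q = 5 + 10 = 15; 15 > 14 — satisfied.

No — constraints 1, 3, 5, and 8 are not satisfied.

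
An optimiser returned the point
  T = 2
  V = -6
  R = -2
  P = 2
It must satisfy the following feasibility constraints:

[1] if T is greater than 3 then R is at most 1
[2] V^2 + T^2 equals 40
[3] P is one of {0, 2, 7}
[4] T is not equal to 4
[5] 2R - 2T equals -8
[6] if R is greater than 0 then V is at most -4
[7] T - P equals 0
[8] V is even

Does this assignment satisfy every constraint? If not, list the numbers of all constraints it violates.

None — every constraint holds.

[1] T = 2, not > 3; antecedent false, conditional vacuously true  OK
[2] V^2 + T^2 = (-6)^2 + 2^2 = 36 + 4 = 40  OK
[3] P = 2 is in {0, 2, 7}  OK
[4] T = 2, and 2 ≠ 4  OK
[5] 2R - 2T = 2(-2) - 2(2) = -8  OK
[6] R = -2, not > 0; antecedent false, conditional vacuously true  OK
[7] T - P = 2 - 2 = 0  OK
[8] V = -6 is even  OK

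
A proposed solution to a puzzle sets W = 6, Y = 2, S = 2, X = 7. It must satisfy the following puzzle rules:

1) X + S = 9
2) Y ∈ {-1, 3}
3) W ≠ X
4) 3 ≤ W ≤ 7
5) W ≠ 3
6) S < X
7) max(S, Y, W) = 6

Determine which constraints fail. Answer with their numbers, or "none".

1) X + S = 7 + 2 = 9  yes
2) Y = 2 is not in {-1, 3}  no
3) W = 6, X = 7; distinct  yes
4) W = 6 lies in [3, 7]  yes
5) W = 6, and 6 ≠ 3  yes
6) S = 2, X = 7; 2 < 7  yes
7) max(2, 2, 6) = 6  yes

Constraint 2 is violated.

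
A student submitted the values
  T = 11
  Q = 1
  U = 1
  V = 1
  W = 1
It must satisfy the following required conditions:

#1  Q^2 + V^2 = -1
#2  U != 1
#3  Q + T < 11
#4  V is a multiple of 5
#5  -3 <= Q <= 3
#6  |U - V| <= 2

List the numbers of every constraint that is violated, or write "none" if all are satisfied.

#1 Q^2 + V^2 = 1^2 + 1^2 = 1 + 1 = 2, not -1  FAIL
#2 U = 1, but 1 is required to differ  FAIL
#3 Q + T = 1 + 11 = 12; 12 ≥ 11, bound 11 not met  FAIL
#4 1 = 5*0 + 1, so 5 does not divide 1  FAIL
#5 Q = 1 lies in [-3, 3]  OK
#6 |1 - 1| = 0; 0 ≤ 2  OK

Constraints 1, 2, 3, and 4 are violated.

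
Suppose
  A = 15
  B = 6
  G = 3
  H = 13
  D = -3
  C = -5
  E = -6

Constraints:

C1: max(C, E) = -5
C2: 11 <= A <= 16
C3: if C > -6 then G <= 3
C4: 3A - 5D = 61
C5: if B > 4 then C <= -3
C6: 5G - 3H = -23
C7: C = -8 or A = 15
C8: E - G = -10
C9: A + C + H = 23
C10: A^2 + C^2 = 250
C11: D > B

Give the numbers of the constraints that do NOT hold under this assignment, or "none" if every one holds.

C1: max(-5, -6) = -5  holds
C2: A = 15 lies in [11, 16]  holds
C3: C = -5 > -6, so we need G ≤ 3; G = 3 ≤ 3  holds
C4: 3A - 5D = 3(15) - 5(-3) = 60, not 61  fails
C5: B = 6 > 4, so we need C ≤ -3; C = -5 ≤ -3  holds
C6: 5G - 3H = 5(3) - 3(13) = -24, not -23  fails
C7: C = -5 ≠ -8, but A = 15 = 15 (second disjunct)  holds
C8: E - G = -6 - 3 = -9, not -10  fails
C9: A + C + H = 15 + (-5) + 13 = 23  holds
C10: A^2 + C^2 = 15^2 + (-5)^2 = 225 + 25 = 250  holds
C11: D = -3, B = 6; -3 ≤ 6 (want >)  fails

No — constraints 4, 6, 8, and 11 are not satisfied.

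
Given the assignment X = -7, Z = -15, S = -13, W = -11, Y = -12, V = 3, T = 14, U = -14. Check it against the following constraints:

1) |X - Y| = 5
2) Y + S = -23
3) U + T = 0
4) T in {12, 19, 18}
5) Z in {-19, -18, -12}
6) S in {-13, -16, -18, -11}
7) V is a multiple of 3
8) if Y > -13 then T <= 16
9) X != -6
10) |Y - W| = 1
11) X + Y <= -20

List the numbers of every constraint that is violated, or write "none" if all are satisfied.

1) |-7 - (-12)| = 5 — holds.
2) Y + S = -12 + (-13) = -25, not -23 — does not hold.
3) U + T = -14 + 14 = 0 — holds.
4) T = 14 is not in {12, 19, 18} — does not hold.
5) Z = -15 is not in {-19, -18, -12} — does not hold.
6) S = -13 is in {-13, -16, -18, -11} — holds.
7) 3 / 3 = 1, so 3 divides 3 — holds.
8) Y = -12 > -13, so we need T ≤ 16; T = 14 ≤ 16 — holds.
9) X = -7, and -7 ≠ -6 — holds.
10) |-12 - (-11)| = 1 — holds.
11) X + Y = -7 + (-12) = -19; -19 > -20, bound -20 not met — does not hold.

Violated: 2, 4, 5, and 11.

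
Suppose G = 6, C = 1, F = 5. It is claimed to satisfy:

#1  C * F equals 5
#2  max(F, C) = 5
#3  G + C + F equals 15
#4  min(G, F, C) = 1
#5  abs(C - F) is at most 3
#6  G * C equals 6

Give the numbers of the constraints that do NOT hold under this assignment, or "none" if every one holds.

#1 C * F = 1 * 5 = 5 — satisfied.
#2 max(5, 1) = 5 — satisfied.
#3 G + C + F = 6 + 1 + 5 = 12, not 15 — violated.
#4 min(6, 5, 1) = 1 — satisfied.
#5 abs(1 - 5) = 4; 4 > 3, exceeds bound 3 — violated.
#6 G * C = 6 * 1 = 6 — satisfied.

The assignment fails constraints 3, 5.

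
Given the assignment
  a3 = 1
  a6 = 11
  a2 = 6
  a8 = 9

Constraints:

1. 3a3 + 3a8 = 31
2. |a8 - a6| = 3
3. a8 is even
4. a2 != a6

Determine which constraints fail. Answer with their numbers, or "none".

1. 3a3 + 3a8 = 3(1) + 3(9) = 30, not 31  FAIL
2. |9 - 11| = 2, not 3  FAIL
3. a8 = 9 is odd  FAIL
4. a2 = 6, a6 = 11; distinct  OK

Constraints 1, 2, and 3 do not hold.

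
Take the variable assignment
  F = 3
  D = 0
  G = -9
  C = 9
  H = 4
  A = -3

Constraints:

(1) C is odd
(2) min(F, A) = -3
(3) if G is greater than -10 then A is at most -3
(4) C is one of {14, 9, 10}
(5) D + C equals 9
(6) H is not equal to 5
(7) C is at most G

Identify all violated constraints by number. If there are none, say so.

The assignment fails constraint 7.

(1) C = 9 is odd  yes
(2) min(3, -3) = -3  yes
(3) G = -9 > -10, so we need A ≤ -3; A = -3 ≤ -3  yes
(4) C = 9 is in {14, 9, 10}  yes
(5) D + C = 0 + 9 = 9  yes
(6) H = 4, and 4 ≠ 5  yes
(7) C = 9, G = -9; 9 > -9 (want ≤)  no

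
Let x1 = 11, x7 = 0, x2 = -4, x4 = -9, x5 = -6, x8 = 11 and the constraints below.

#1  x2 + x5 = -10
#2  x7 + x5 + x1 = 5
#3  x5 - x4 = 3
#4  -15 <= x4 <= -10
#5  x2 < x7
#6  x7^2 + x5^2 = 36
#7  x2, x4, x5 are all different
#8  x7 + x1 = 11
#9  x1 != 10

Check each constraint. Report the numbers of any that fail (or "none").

#1 x2 + x5 = -4 + (-6) = -10  holds
#2 x7 + x5 + x1 = 0 + (-6) + 11 = 5  holds
#3 x5 - x4 = -6 - (-9) = 3  holds
#4 x4 = -9 is outside [-15, -10]  fails
#5 x2 = -4, x7 = 0; -4 < 0  holds
#6 x7^2 + x5^2 = 0^2 + (-6)^2 = 0 + 36 = 36  holds
#7 values -4, -9, -6 are pairwise distinct  holds
#8 x7 + x1 = 0 + 11 = 11  holds
#9 x1 = 11, and 11 ≠ 10  holds

Constraint 4 does not hold.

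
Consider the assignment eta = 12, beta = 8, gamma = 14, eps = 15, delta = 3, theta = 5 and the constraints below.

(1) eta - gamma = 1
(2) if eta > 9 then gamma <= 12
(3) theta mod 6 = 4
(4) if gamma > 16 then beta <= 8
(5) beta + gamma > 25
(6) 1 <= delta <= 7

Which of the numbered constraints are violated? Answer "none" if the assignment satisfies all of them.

(1) eta - gamma = 12 - 14 = -2, not 1  ✗
(2) eta = 12 > 9, so we need gamma ≤ 12; but gamma = 14 > 12  ✗
(3) 5 mod 6 = 5, not 4  ✗
(4) gamma = 14, not > 16; antecedent false, conditional vacuously true  ✓
(5) beta + gamma = 8 + 14 = 22; 22 ≤ 25, bound 25 not met  ✗
(6) delta = 3 lies in [1, 7]  ✓

Constraints 1, 2, 3, 5 are violated.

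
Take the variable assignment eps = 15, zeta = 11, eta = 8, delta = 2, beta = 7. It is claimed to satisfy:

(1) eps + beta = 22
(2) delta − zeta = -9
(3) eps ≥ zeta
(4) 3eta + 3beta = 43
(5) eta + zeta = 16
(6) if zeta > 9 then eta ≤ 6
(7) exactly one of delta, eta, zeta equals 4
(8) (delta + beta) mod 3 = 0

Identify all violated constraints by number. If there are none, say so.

Violated: 4, 5, 6, and 7.

(1) eps + beta = 15 + 7 = 22 — satisfied.
(2) delta − zeta = 2 − 11 = -9 — satisfied.
(3) eps = 15, zeta = 11; 15 ≥ 11 — satisfied.
(4) 3eta + 3beta = 3(8) + 3(7) = 45, not 43 — violated.
(5) eta + zeta = 8 + 11 = 19, not 16 — violated.
(6) zeta = 11 > 9, so we need eta ≤ 6; but eta = 8 > 6 — violated.
(7) delta=2, eta=8, zeta=11; 0 of them equal 4, not exactly one — violated.
(8) delta + beta = 9; 9 mod 3 = 0 — satisfied.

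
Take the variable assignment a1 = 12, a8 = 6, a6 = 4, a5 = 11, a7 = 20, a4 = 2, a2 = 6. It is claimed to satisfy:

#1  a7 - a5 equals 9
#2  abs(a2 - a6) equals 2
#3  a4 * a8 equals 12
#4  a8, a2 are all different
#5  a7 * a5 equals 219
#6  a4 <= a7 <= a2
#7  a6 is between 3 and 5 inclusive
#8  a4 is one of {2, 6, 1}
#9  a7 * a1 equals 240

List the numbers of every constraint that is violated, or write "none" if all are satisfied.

#1 a7 - a5 = 20 - 11 = 9 — holds.
#2 abs(6 - 4) = 2 — holds.
#3 a4 * a8 = 2 * 6 = 12 — holds.
#4 a8 = a2 = 6, not all different — fails.
#5 a7 * a5 = 20 * 11 = 220, not 219 — fails.
#6 values 2, 20, 6; a7 = 20 is not <= a2 = 6 — fails.
#7 a6 = 4 lies in [3, 5] — holds.
#8 a4 = 2 is in {2, 6, 1} — holds.
#9 a7 * a1 = 20 * 12 = 240 — holds.

Violated: 4, 5, and 6.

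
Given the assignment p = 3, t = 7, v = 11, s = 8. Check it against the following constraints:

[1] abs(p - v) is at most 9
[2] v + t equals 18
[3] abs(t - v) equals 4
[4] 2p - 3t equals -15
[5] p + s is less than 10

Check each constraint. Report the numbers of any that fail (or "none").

[1] abs(3 - 11) = 8; 8 ≤ 9  holds
[2] v + t = 11 + 7 = 18  holds
[3] abs(7 - 11) = 4  holds
[4] 2p - 3t = 2(3) - 3(7) = -15  holds
[5] p + s = 3 + 8 = 11; 11 ≥ 10, bound 10 not met  fails

Constraint 5 does not hold.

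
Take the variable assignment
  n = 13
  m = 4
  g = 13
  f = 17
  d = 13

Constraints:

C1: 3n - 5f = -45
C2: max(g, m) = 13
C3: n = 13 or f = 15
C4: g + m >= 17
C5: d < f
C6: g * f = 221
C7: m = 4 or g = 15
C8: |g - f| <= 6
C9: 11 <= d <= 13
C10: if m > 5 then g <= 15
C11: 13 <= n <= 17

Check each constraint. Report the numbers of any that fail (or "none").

Constraint 1 is violated.

C1: 3n - 5f = 3(13) - 5(17) = -46, not -45 — violated.
C2: max(13, 4) = 13 — OK.
C3: n = 13 = 13 (first disjunct) — OK.
C4: g + m = 13 + 4 = 17; 17 ≥ 17 — OK.
C5: d = 13, f = 17; 13 < 17 — OK.
C6: g * f = 13 * 17 = 221 — OK.
C7: m = 4 = 4 (first disjunct) — OK.
C8: |13 - 17| = 4; 4 ≤ 6 — OK.
C9: d = 13 lies in [11, 13] — OK.
C10: m = 4, not > 5; antecedent false, conditional vacuously true — OK.
C11: n = 13 lies in [13, 17] — OK.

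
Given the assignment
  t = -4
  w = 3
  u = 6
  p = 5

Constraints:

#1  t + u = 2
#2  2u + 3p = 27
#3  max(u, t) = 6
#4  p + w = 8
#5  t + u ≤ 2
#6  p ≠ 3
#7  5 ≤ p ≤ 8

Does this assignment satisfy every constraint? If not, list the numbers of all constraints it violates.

No violations.

#1 t + u = -4 + 6 = 2 — OK.
#2 2u + 3p = 2(6) + 3(5) = 27 — OK.
#3 max(6, -4) = 6 — OK.
#4 p + w = 5 + 3 = 8 — OK.
#5 t + u = -4 + 6 = 2; 2 ≤ 2 — OK.
#6 p = 5, and 5 ≠ 3 — OK.
#7 p = 5 lies in [5, 8] — OK.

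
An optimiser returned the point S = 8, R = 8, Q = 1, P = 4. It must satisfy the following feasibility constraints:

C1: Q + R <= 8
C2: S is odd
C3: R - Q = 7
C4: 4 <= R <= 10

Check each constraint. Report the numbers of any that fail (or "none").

C1: Q + R = 1 + 8 = 9; 9 > 8, bound 8 not met — fails.
C2: S = 8 is even — fails.
C3: R - Q = 8 - 1 = 7 — holds.
C4: R = 8 lies in [4, 10] — holds.

No — constraints 1, 2 are not satisfied.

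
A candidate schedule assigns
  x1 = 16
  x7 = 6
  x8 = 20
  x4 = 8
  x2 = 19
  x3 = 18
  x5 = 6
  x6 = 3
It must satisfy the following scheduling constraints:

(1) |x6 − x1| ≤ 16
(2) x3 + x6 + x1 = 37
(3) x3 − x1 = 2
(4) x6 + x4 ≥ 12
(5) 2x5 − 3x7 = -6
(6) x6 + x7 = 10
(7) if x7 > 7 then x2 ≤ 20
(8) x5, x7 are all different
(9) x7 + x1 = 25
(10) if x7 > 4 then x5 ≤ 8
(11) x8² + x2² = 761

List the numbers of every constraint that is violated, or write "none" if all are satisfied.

Constraints 4, 6, 8, 9 do not hold.

(1) |3 − 16| = 13; 13 ≤ 16 — satisfied.
(2) x3 + x6 + x1 = 18 + 3 + 16 = 37 — satisfied.
(3) x3 − x1 = 18 − 16 = 2 — satisfied.
(4) x6 + x4 = 3 + 8 = 11; 11 < 12, bound 12 not met — violated.
(5) 2x5 − 3x7 = 2(6) − 3(6) = -6 — satisfied.
(6) x6 + x7 = 3 + 6 = 9, not 10 — violated.
(7) x7 = 6, not > 7; antecedent false, conditional vacuously true — satisfied.
(8) x5 = x7 = 6, not all different — violated.
(9) x7 + x1 = 6 + 16 = 22, not 25 — violated.
(10) x7 = 6 > 4, so we need x5 ≤ 8; x5 = 6 ≤ 8 — satisfied.
(11) x8² + x2² = 20² + 19² = 400 + 361 = 761 — satisfied.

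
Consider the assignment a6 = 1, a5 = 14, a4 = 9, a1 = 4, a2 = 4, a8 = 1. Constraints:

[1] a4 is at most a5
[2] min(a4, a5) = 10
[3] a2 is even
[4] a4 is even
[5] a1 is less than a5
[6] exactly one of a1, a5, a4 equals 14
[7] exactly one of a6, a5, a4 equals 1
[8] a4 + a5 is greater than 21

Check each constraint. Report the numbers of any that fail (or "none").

[1] a4 = 9, a5 = 14; 9 ≤ 14 — holds.
[2] min(9, 14) = 9, not 10 — does not hold.
[3] a2 = 4 is even — holds.
[4] a4 = 9 is odd — does not hold.
[5] a1 = 4, a5 = 14; 4 < 14 — holds.
[6] a1=4, a5=14, a4=9; 1 of them equals 14 — holds.
[7] a6=1, a5=14, a4=9; 1 of them equals 1 — holds.
[8] a4 + a5 = 9 + 14 = 23; 23 > 21 — holds.

Constraints 2, 4 are violated.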